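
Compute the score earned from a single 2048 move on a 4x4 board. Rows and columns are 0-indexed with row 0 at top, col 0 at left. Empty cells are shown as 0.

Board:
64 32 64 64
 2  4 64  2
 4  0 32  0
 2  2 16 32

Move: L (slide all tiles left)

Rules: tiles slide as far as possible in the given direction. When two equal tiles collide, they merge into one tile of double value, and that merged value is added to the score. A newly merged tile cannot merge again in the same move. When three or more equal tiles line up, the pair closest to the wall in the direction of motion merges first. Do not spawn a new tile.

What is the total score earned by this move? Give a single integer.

Slide left:
row 0: [64, 32, 64, 64] -> [64, 32, 128, 0]  score +128 (running 128)
row 1: [2, 4, 64, 2] -> [2, 4, 64, 2]  score +0 (running 128)
row 2: [4, 0, 32, 0] -> [4, 32, 0, 0]  score +0 (running 128)
row 3: [2, 2, 16, 32] -> [4, 16, 32, 0]  score +4 (running 132)
Board after move:
 64  32 128   0
  2   4  64   2
  4  32   0   0
  4  16  32   0

Answer: 132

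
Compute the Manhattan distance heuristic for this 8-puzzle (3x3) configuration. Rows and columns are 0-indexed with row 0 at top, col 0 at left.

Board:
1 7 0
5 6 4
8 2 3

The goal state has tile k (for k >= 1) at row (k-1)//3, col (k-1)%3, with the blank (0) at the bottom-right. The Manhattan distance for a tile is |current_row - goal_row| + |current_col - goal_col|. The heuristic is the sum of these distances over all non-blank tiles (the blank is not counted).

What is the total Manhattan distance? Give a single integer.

Answer: 12

Derivation:
Tile 1: (0,0)->(0,0) = 0
Tile 7: (0,1)->(2,0) = 3
Tile 5: (1,0)->(1,1) = 1
Tile 6: (1,1)->(1,2) = 1
Tile 4: (1,2)->(1,0) = 2
Tile 8: (2,0)->(2,1) = 1
Tile 2: (2,1)->(0,1) = 2
Tile 3: (2,2)->(0,2) = 2
Sum: 0 + 3 + 1 + 1 + 2 + 1 + 2 + 2 = 12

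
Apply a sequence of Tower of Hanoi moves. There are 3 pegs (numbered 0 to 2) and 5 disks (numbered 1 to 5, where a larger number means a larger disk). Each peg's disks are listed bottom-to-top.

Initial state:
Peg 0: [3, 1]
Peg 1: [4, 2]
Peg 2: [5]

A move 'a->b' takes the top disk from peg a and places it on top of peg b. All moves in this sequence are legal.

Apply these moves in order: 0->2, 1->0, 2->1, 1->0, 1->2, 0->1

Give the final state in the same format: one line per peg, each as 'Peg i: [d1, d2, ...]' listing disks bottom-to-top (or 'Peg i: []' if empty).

Answer: Peg 0: [3, 2]
Peg 1: [1]
Peg 2: [5, 4]

Derivation:
After move 1 (0->2):
Peg 0: [3]
Peg 1: [4, 2]
Peg 2: [5, 1]

After move 2 (1->0):
Peg 0: [3, 2]
Peg 1: [4]
Peg 2: [5, 1]

After move 3 (2->1):
Peg 0: [3, 2]
Peg 1: [4, 1]
Peg 2: [5]

After move 4 (1->0):
Peg 0: [3, 2, 1]
Peg 1: [4]
Peg 2: [5]

After move 5 (1->2):
Peg 0: [3, 2, 1]
Peg 1: []
Peg 2: [5, 4]

After move 6 (0->1):
Peg 0: [3, 2]
Peg 1: [1]
Peg 2: [5, 4]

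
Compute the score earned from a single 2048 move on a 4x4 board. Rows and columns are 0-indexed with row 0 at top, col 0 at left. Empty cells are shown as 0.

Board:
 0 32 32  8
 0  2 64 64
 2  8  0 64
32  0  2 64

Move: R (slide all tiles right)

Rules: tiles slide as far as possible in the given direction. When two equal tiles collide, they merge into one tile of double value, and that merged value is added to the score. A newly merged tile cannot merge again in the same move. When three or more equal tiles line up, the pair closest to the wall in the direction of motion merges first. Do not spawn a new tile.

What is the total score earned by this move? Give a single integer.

Slide right:
row 0: [0, 32, 32, 8] -> [0, 0, 64, 8]  score +64 (running 64)
row 1: [0, 2, 64, 64] -> [0, 0, 2, 128]  score +128 (running 192)
row 2: [2, 8, 0, 64] -> [0, 2, 8, 64]  score +0 (running 192)
row 3: [32, 0, 2, 64] -> [0, 32, 2, 64]  score +0 (running 192)
Board after move:
  0   0  64   8
  0   0   2 128
  0   2   8  64
  0  32   2  64

Answer: 192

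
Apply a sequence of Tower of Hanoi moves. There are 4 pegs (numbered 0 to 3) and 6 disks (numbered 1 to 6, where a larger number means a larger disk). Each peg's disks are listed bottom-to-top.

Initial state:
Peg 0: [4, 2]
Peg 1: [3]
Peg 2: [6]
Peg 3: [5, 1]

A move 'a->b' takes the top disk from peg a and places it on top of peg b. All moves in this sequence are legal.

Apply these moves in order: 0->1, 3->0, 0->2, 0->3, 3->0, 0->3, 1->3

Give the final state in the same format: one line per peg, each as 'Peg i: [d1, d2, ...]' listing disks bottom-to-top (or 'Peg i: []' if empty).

After move 1 (0->1):
Peg 0: [4]
Peg 1: [3, 2]
Peg 2: [6]
Peg 3: [5, 1]

After move 2 (3->0):
Peg 0: [4, 1]
Peg 1: [3, 2]
Peg 2: [6]
Peg 3: [5]

After move 3 (0->2):
Peg 0: [4]
Peg 1: [3, 2]
Peg 2: [6, 1]
Peg 3: [5]

After move 4 (0->3):
Peg 0: []
Peg 1: [3, 2]
Peg 2: [6, 1]
Peg 3: [5, 4]

After move 5 (3->0):
Peg 0: [4]
Peg 1: [3, 2]
Peg 2: [6, 1]
Peg 3: [5]

After move 6 (0->3):
Peg 0: []
Peg 1: [3, 2]
Peg 2: [6, 1]
Peg 3: [5, 4]

After move 7 (1->3):
Peg 0: []
Peg 1: [3]
Peg 2: [6, 1]
Peg 3: [5, 4, 2]

Answer: Peg 0: []
Peg 1: [3]
Peg 2: [6, 1]
Peg 3: [5, 4, 2]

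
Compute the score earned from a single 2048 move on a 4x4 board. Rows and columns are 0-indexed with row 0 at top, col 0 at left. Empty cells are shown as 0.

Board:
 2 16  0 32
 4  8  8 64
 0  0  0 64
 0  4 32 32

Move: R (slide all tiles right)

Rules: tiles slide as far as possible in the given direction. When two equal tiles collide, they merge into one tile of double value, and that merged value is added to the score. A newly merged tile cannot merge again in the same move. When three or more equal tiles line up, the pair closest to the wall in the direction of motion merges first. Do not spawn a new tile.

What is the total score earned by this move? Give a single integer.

Slide right:
row 0: [2, 16, 0, 32] -> [0, 2, 16, 32]  score +0 (running 0)
row 1: [4, 8, 8, 64] -> [0, 4, 16, 64]  score +16 (running 16)
row 2: [0, 0, 0, 64] -> [0, 0, 0, 64]  score +0 (running 16)
row 3: [0, 4, 32, 32] -> [0, 0, 4, 64]  score +64 (running 80)
Board after move:
 0  2 16 32
 0  4 16 64
 0  0  0 64
 0  0  4 64

Answer: 80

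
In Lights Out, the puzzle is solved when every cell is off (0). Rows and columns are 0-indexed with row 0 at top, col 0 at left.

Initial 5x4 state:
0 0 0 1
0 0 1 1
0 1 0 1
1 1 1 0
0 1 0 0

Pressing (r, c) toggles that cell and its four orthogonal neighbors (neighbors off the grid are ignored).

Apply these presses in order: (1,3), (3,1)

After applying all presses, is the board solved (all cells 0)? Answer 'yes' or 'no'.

Answer: yes

Derivation:
After press 1 at (1,3):
0 0 0 0
0 0 0 0
0 1 0 0
1 1 1 0
0 1 0 0

After press 2 at (3,1):
0 0 0 0
0 0 0 0
0 0 0 0
0 0 0 0
0 0 0 0

Lights still on: 0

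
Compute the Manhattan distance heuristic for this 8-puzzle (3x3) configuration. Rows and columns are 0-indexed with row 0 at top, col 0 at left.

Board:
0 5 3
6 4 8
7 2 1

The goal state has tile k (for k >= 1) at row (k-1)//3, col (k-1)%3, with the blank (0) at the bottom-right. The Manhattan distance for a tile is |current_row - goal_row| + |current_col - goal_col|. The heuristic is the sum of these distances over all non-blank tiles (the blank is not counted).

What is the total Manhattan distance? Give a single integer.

Answer: 12

Derivation:
Tile 5: (0,1)->(1,1) = 1
Tile 3: (0,2)->(0,2) = 0
Tile 6: (1,0)->(1,2) = 2
Tile 4: (1,1)->(1,0) = 1
Tile 8: (1,2)->(2,1) = 2
Tile 7: (2,0)->(2,0) = 0
Tile 2: (2,1)->(0,1) = 2
Tile 1: (2,2)->(0,0) = 4
Sum: 1 + 0 + 2 + 1 + 2 + 0 + 2 + 4 = 12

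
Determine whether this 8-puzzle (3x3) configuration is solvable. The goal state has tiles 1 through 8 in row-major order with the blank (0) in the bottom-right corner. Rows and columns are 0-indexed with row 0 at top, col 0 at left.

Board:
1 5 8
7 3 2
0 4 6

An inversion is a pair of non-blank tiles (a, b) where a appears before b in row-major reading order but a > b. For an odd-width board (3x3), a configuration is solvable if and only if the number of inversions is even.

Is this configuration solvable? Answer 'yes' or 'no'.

Answer: no

Derivation:
Inversions (pairs i<j in row-major order where tile[i] > tile[j] > 0): 13
13 is odd, so the puzzle is not solvable.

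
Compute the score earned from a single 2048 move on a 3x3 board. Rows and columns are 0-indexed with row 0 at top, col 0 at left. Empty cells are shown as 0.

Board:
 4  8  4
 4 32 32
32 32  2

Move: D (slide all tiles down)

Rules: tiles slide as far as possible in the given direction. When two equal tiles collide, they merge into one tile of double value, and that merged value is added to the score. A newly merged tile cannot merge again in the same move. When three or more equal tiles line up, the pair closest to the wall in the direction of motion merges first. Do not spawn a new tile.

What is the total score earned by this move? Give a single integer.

Answer: 72

Derivation:
Slide down:
col 0: [4, 4, 32] -> [0, 8, 32]  score +8 (running 8)
col 1: [8, 32, 32] -> [0, 8, 64]  score +64 (running 72)
col 2: [4, 32, 2] -> [4, 32, 2]  score +0 (running 72)
Board after move:
 0  0  4
 8  8 32
32 64  2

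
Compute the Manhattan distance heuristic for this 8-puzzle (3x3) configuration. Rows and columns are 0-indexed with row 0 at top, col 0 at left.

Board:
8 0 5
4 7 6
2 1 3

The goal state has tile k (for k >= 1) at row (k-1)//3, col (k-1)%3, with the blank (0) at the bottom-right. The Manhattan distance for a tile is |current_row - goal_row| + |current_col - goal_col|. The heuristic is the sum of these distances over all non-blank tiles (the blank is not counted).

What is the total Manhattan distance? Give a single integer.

Tile 8: (0,0)->(2,1) = 3
Tile 5: (0,2)->(1,1) = 2
Tile 4: (1,0)->(1,0) = 0
Tile 7: (1,1)->(2,0) = 2
Tile 6: (1,2)->(1,2) = 0
Tile 2: (2,0)->(0,1) = 3
Tile 1: (2,1)->(0,0) = 3
Tile 3: (2,2)->(0,2) = 2
Sum: 3 + 2 + 0 + 2 + 0 + 3 + 3 + 2 = 15

Answer: 15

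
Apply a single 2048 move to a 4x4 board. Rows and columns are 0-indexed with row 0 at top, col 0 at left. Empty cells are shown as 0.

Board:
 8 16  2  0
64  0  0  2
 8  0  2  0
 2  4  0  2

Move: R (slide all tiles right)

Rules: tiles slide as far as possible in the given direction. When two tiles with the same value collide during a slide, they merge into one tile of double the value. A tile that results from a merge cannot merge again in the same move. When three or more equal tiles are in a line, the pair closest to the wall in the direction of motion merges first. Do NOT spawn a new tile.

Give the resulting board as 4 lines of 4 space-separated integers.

Answer:  0  8 16  2
 0  0 64  2
 0  0  8  2
 0  2  4  2

Derivation:
Slide right:
row 0: [8, 16, 2, 0] -> [0, 8, 16, 2]
row 1: [64, 0, 0, 2] -> [0, 0, 64, 2]
row 2: [8, 0, 2, 0] -> [0, 0, 8, 2]
row 3: [2, 4, 0, 2] -> [0, 2, 4, 2]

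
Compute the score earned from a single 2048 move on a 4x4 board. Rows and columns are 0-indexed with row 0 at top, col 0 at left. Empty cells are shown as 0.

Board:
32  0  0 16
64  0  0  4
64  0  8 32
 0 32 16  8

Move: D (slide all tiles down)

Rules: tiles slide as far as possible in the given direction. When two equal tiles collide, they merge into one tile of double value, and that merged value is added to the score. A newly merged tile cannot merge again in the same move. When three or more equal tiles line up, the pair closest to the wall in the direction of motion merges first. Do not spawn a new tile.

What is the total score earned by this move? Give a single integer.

Slide down:
col 0: [32, 64, 64, 0] -> [0, 0, 32, 128]  score +128 (running 128)
col 1: [0, 0, 0, 32] -> [0, 0, 0, 32]  score +0 (running 128)
col 2: [0, 0, 8, 16] -> [0, 0, 8, 16]  score +0 (running 128)
col 3: [16, 4, 32, 8] -> [16, 4, 32, 8]  score +0 (running 128)
Board after move:
  0   0   0  16
  0   0   0   4
 32   0   8  32
128  32  16   8

Answer: 128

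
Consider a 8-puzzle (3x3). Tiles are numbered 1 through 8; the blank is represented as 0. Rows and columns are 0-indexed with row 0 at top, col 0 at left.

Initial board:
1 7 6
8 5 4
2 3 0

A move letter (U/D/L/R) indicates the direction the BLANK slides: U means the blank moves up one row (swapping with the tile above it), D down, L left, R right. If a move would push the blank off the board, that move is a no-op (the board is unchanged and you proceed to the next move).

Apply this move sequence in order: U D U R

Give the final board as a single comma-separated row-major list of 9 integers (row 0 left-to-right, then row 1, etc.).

After move 1 (U):
1 7 6
8 5 0
2 3 4

After move 2 (D):
1 7 6
8 5 4
2 3 0

After move 3 (U):
1 7 6
8 5 0
2 3 4

After move 4 (R):
1 7 6
8 5 0
2 3 4

Answer: 1, 7, 6, 8, 5, 0, 2, 3, 4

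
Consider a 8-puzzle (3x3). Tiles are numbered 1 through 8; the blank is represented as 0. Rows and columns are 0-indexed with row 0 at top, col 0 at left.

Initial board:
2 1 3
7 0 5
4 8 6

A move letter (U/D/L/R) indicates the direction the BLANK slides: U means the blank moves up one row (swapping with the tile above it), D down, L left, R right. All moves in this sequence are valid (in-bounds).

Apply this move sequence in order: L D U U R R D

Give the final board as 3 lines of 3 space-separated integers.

After move 1 (L):
2 1 3
0 7 5
4 8 6

After move 2 (D):
2 1 3
4 7 5
0 8 6

After move 3 (U):
2 1 3
0 7 5
4 8 6

After move 4 (U):
0 1 3
2 7 5
4 8 6

After move 5 (R):
1 0 3
2 7 5
4 8 6

After move 6 (R):
1 3 0
2 7 5
4 8 6

After move 7 (D):
1 3 5
2 7 0
4 8 6

Answer: 1 3 5
2 7 0
4 8 6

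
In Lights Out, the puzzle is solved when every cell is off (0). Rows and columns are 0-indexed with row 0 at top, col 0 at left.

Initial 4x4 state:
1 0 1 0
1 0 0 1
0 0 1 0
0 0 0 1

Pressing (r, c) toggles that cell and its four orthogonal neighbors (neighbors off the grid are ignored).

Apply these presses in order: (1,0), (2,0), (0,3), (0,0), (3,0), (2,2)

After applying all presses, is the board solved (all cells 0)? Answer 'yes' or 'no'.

Answer: no

Derivation:
After press 1 at (1,0):
0 0 1 0
0 1 0 1
1 0 1 0
0 0 0 1

After press 2 at (2,0):
0 0 1 0
1 1 0 1
0 1 1 0
1 0 0 1

After press 3 at (0,3):
0 0 0 1
1 1 0 0
0 1 1 0
1 0 0 1

After press 4 at (0,0):
1 1 0 1
0 1 0 0
0 1 1 0
1 0 0 1

After press 5 at (3,0):
1 1 0 1
0 1 0 0
1 1 1 0
0 1 0 1

After press 6 at (2,2):
1 1 0 1
0 1 1 0
1 0 0 1
0 1 1 1

Lights still on: 10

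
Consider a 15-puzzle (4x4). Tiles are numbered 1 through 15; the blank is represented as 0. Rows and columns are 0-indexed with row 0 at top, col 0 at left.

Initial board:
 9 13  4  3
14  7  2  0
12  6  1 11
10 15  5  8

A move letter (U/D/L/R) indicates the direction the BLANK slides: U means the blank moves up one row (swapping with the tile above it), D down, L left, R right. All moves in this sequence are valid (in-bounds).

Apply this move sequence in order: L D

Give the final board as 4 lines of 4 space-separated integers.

After move 1 (L):
 9 13  4  3
14  7  0  2
12  6  1 11
10 15  5  8

After move 2 (D):
 9 13  4  3
14  7  1  2
12  6  0 11
10 15  5  8

Answer:  9 13  4  3
14  7  1  2
12  6  0 11
10 15  5  8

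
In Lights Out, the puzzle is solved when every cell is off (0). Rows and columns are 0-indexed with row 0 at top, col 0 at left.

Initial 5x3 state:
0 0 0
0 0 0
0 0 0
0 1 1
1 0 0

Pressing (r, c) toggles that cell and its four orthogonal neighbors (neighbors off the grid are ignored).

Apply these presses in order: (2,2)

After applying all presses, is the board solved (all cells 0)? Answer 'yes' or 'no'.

Answer: no

Derivation:
After press 1 at (2,2):
0 0 0
0 0 1
0 1 1
0 1 0
1 0 0

Lights still on: 5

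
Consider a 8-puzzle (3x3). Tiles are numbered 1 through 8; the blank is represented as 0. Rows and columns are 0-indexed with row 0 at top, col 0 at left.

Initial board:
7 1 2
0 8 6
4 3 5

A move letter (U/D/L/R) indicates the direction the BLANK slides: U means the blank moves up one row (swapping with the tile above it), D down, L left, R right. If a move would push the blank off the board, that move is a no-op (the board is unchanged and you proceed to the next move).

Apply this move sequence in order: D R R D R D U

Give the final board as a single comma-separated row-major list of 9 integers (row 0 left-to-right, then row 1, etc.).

After move 1 (D):
7 1 2
4 8 6
0 3 5

After move 2 (R):
7 1 2
4 8 6
3 0 5

After move 3 (R):
7 1 2
4 8 6
3 5 0

After move 4 (D):
7 1 2
4 8 6
3 5 0

After move 5 (R):
7 1 2
4 8 6
3 5 0

After move 6 (D):
7 1 2
4 8 6
3 5 0

After move 7 (U):
7 1 2
4 8 0
3 5 6

Answer: 7, 1, 2, 4, 8, 0, 3, 5, 6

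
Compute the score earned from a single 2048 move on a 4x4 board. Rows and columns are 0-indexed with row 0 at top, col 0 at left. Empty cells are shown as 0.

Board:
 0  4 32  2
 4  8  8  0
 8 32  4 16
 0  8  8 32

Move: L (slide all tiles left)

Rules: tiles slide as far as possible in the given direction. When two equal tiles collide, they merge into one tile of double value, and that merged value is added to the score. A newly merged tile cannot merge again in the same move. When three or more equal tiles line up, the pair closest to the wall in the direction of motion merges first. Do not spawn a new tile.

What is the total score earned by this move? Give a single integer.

Answer: 32

Derivation:
Slide left:
row 0: [0, 4, 32, 2] -> [4, 32, 2, 0]  score +0 (running 0)
row 1: [4, 8, 8, 0] -> [4, 16, 0, 0]  score +16 (running 16)
row 2: [8, 32, 4, 16] -> [8, 32, 4, 16]  score +0 (running 16)
row 3: [0, 8, 8, 32] -> [16, 32, 0, 0]  score +16 (running 32)
Board after move:
 4 32  2  0
 4 16  0  0
 8 32  4 16
16 32  0  0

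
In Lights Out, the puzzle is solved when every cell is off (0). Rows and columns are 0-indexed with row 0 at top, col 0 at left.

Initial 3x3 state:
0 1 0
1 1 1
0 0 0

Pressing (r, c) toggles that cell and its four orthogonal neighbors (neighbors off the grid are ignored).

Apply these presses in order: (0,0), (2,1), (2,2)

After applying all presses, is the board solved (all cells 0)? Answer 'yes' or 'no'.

Answer: no

Derivation:
After press 1 at (0,0):
1 0 0
0 1 1
0 0 0

After press 2 at (2,1):
1 0 0
0 0 1
1 1 1

After press 3 at (2,2):
1 0 0
0 0 0
1 0 0

Lights still on: 2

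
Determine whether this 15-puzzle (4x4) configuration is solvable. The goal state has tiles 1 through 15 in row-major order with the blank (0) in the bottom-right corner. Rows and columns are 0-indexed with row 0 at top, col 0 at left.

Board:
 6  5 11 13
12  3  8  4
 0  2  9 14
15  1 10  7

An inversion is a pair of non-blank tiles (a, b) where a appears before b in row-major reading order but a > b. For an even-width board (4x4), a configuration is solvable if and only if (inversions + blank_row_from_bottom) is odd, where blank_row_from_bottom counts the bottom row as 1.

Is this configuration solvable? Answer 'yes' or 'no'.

Answer: no

Derivation:
Inversions: 52
Blank is in row 2 (0-indexed from top), which is row 2 counting from the bottom (bottom = 1).
52 + 2 = 54, which is even, so the puzzle is not solvable.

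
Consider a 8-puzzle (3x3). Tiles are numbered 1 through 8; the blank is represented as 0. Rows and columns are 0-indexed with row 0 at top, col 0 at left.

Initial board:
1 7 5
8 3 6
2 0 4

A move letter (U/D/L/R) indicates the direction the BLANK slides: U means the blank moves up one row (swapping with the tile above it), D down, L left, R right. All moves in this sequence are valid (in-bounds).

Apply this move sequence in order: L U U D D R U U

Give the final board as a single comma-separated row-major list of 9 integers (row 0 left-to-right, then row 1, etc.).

Answer: 1, 0, 5, 8, 7, 6, 2, 3, 4

Derivation:
After move 1 (L):
1 7 5
8 3 6
0 2 4

After move 2 (U):
1 7 5
0 3 6
8 2 4

After move 3 (U):
0 7 5
1 3 6
8 2 4

After move 4 (D):
1 7 5
0 3 6
8 2 4

After move 5 (D):
1 7 5
8 3 6
0 2 4

After move 6 (R):
1 7 5
8 3 6
2 0 4

After move 7 (U):
1 7 5
8 0 6
2 3 4

After move 8 (U):
1 0 5
8 7 6
2 3 4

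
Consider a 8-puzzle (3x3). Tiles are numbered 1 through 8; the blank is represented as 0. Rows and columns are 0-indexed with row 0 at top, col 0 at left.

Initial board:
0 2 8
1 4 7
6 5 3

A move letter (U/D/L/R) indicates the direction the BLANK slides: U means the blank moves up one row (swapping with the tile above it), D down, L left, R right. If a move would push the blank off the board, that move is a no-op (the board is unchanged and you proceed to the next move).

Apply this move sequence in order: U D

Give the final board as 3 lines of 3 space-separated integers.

Answer: 1 2 8
0 4 7
6 5 3

Derivation:
After move 1 (U):
0 2 8
1 4 7
6 5 3

After move 2 (D):
1 2 8
0 4 7
6 5 3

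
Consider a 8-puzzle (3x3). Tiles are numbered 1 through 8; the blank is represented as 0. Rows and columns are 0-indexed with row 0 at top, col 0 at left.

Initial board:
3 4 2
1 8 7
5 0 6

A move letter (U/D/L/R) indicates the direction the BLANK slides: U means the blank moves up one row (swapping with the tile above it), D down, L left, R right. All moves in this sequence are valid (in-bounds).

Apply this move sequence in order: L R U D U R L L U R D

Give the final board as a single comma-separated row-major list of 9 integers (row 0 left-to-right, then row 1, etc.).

Answer: 4, 1, 2, 3, 0, 7, 5, 8, 6

Derivation:
After move 1 (L):
3 4 2
1 8 7
0 5 6

After move 2 (R):
3 4 2
1 8 7
5 0 6

After move 3 (U):
3 4 2
1 0 7
5 8 6

After move 4 (D):
3 4 2
1 8 7
5 0 6

After move 5 (U):
3 4 2
1 0 7
5 8 6

After move 6 (R):
3 4 2
1 7 0
5 8 6

After move 7 (L):
3 4 2
1 0 7
5 8 6

After move 8 (L):
3 4 2
0 1 7
5 8 6

After move 9 (U):
0 4 2
3 1 7
5 8 6

After move 10 (R):
4 0 2
3 1 7
5 8 6

After move 11 (D):
4 1 2
3 0 7
5 8 6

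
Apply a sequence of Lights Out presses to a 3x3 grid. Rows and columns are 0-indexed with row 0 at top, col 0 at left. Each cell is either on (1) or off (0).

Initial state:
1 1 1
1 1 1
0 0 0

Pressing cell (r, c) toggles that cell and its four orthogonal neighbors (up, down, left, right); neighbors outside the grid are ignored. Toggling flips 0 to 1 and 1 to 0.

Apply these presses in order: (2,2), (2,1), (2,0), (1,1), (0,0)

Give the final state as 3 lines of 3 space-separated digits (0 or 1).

Answer: 0 1 1
0 1 1
0 0 0

Derivation:
After press 1 at (2,2):
1 1 1
1 1 0
0 1 1

After press 2 at (2,1):
1 1 1
1 0 0
1 0 0

After press 3 at (2,0):
1 1 1
0 0 0
0 1 0

After press 4 at (1,1):
1 0 1
1 1 1
0 0 0

After press 5 at (0,0):
0 1 1
0 1 1
0 0 0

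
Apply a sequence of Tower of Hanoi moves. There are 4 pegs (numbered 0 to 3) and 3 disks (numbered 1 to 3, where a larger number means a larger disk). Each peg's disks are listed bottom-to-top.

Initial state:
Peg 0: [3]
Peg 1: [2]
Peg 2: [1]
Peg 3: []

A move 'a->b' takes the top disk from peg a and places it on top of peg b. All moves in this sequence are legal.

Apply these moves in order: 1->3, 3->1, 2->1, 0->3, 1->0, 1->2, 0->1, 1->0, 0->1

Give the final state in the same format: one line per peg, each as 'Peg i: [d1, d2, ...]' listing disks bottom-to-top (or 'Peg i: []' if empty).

After move 1 (1->3):
Peg 0: [3]
Peg 1: []
Peg 2: [1]
Peg 3: [2]

After move 2 (3->1):
Peg 0: [3]
Peg 1: [2]
Peg 2: [1]
Peg 3: []

After move 3 (2->1):
Peg 0: [3]
Peg 1: [2, 1]
Peg 2: []
Peg 3: []

After move 4 (0->3):
Peg 0: []
Peg 1: [2, 1]
Peg 2: []
Peg 3: [3]

After move 5 (1->0):
Peg 0: [1]
Peg 1: [2]
Peg 2: []
Peg 3: [3]

After move 6 (1->2):
Peg 0: [1]
Peg 1: []
Peg 2: [2]
Peg 3: [3]

After move 7 (0->1):
Peg 0: []
Peg 1: [1]
Peg 2: [2]
Peg 3: [3]

After move 8 (1->0):
Peg 0: [1]
Peg 1: []
Peg 2: [2]
Peg 3: [3]

After move 9 (0->1):
Peg 0: []
Peg 1: [1]
Peg 2: [2]
Peg 3: [3]

Answer: Peg 0: []
Peg 1: [1]
Peg 2: [2]
Peg 3: [3]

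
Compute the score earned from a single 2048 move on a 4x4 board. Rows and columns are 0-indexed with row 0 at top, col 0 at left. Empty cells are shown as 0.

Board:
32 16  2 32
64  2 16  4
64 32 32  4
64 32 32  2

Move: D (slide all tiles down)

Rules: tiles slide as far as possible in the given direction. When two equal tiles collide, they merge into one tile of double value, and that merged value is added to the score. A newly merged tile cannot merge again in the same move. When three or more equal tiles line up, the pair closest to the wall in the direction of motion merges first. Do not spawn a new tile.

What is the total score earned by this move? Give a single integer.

Slide down:
col 0: [32, 64, 64, 64] -> [0, 32, 64, 128]  score +128 (running 128)
col 1: [16, 2, 32, 32] -> [0, 16, 2, 64]  score +64 (running 192)
col 2: [2, 16, 32, 32] -> [0, 2, 16, 64]  score +64 (running 256)
col 3: [32, 4, 4, 2] -> [0, 32, 8, 2]  score +8 (running 264)
Board after move:
  0   0   0   0
 32  16   2  32
 64   2  16   8
128  64  64   2

Answer: 264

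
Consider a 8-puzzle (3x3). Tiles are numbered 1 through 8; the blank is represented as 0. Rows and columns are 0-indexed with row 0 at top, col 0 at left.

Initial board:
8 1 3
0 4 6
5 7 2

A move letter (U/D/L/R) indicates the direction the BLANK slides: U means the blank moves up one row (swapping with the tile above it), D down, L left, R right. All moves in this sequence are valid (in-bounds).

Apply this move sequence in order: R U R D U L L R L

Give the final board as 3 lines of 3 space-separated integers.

Answer: 0 8 3
4 1 6
5 7 2

Derivation:
After move 1 (R):
8 1 3
4 0 6
5 7 2

After move 2 (U):
8 0 3
4 1 6
5 7 2

After move 3 (R):
8 3 0
4 1 6
5 7 2

After move 4 (D):
8 3 6
4 1 0
5 7 2

After move 5 (U):
8 3 0
4 1 6
5 7 2

After move 6 (L):
8 0 3
4 1 6
5 7 2

After move 7 (L):
0 8 3
4 1 6
5 7 2

After move 8 (R):
8 0 3
4 1 6
5 7 2

After move 9 (L):
0 8 3
4 1 6
5 7 2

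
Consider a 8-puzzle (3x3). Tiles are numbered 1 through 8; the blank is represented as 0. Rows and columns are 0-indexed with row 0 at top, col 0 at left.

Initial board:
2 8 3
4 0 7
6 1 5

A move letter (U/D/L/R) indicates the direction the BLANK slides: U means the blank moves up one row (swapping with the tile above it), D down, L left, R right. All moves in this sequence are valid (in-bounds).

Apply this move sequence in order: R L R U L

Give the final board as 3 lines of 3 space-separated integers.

After move 1 (R):
2 8 3
4 7 0
6 1 5

After move 2 (L):
2 8 3
4 0 7
6 1 5

After move 3 (R):
2 8 3
4 7 0
6 1 5

After move 4 (U):
2 8 0
4 7 3
6 1 5

After move 5 (L):
2 0 8
4 7 3
6 1 5

Answer: 2 0 8
4 7 3
6 1 5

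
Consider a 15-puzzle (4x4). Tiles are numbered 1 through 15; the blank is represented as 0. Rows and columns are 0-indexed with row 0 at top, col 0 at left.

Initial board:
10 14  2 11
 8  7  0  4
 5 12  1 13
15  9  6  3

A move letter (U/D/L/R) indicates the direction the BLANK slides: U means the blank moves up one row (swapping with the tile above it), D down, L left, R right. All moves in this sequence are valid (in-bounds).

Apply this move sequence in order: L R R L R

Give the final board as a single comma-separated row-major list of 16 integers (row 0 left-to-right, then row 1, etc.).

After move 1 (L):
10 14  2 11
 8  0  7  4
 5 12  1 13
15  9  6  3

After move 2 (R):
10 14  2 11
 8  7  0  4
 5 12  1 13
15  9  6  3

After move 3 (R):
10 14  2 11
 8  7  4  0
 5 12  1 13
15  9  6  3

After move 4 (L):
10 14  2 11
 8  7  0  4
 5 12  1 13
15  9  6  3

After move 5 (R):
10 14  2 11
 8  7  4  0
 5 12  1 13
15  9  6  3

Answer: 10, 14, 2, 11, 8, 7, 4, 0, 5, 12, 1, 13, 15, 9, 6, 3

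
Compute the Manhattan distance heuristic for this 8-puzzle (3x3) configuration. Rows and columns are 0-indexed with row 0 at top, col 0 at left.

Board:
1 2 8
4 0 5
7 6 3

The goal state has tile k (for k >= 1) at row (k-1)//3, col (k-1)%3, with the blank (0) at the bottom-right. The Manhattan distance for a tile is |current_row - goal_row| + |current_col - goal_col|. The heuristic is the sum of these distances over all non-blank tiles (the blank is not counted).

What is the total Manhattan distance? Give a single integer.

Answer: 8

Derivation:
Tile 1: at (0,0), goal (0,0), distance |0-0|+|0-0| = 0
Tile 2: at (0,1), goal (0,1), distance |0-0|+|1-1| = 0
Tile 8: at (0,2), goal (2,1), distance |0-2|+|2-1| = 3
Tile 4: at (1,0), goal (1,0), distance |1-1|+|0-0| = 0
Tile 5: at (1,2), goal (1,1), distance |1-1|+|2-1| = 1
Tile 7: at (2,0), goal (2,0), distance |2-2|+|0-0| = 0
Tile 6: at (2,1), goal (1,2), distance |2-1|+|1-2| = 2
Tile 3: at (2,2), goal (0,2), distance |2-0|+|2-2| = 2
Sum: 0 + 0 + 3 + 0 + 1 + 0 + 2 + 2 = 8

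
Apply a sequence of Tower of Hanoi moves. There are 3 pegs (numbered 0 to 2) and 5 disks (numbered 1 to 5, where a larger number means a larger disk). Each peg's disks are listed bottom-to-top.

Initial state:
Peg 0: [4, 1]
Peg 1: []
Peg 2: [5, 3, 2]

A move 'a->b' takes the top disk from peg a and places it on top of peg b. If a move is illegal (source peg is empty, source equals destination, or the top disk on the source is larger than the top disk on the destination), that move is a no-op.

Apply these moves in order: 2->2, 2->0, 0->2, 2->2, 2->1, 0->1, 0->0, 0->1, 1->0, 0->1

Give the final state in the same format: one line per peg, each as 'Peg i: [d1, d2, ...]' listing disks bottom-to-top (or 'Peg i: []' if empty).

After move 1 (2->2):
Peg 0: [4, 1]
Peg 1: []
Peg 2: [5, 3, 2]

After move 2 (2->0):
Peg 0: [4, 1]
Peg 1: []
Peg 2: [5, 3, 2]

After move 3 (0->2):
Peg 0: [4]
Peg 1: []
Peg 2: [5, 3, 2, 1]

After move 4 (2->2):
Peg 0: [4]
Peg 1: []
Peg 2: [5, 3, 2, 1]

After move 5 (2->1):
Peg 0: [4]
Peg 1: [1]
Peg 2: [5, 3, 2]

After move 6 (0->1):
Peg 0: [4]
Peg 1: [1]
Peg 2: [5, 3, 2]

After move 7 (0->0):
Peg 0: [4]
Peg 1: [1]
Peg 2: [5, 3, 2]

After move 8 (0->1):
Peg 0: [4]
Peg 1: [1]
Peg 2: [5, 3, 2]

After move 9 (1->0):
Peg 0: [4, 1]
Peg 1: []
Peg 2: [5, 3, 2]

After move 10 (0->1):
Peg 0: [4]
Peg 1: [1]
Peg 2: [5, 3, 2]

Answer: Peg 0: [4]
Peg 1: [1]
Peg 2: [5, 3, 2]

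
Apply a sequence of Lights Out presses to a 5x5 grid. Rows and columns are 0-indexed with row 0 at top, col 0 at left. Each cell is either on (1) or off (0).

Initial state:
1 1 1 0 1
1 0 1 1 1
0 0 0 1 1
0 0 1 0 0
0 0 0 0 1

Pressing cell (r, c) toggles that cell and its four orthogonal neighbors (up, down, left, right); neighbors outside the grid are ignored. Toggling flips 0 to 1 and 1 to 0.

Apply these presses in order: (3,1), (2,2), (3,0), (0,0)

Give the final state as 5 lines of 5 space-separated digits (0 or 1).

Answer: 0 0 1 0 1
0 0 0 1 1
1 0 1 0 1
0 0 1 0 0
1 1 0 0 1

Derivation:
After press 1 at (3,1):
1 1 1 0 1
1 0 1 1 1
0 1 0 1 1
1 1 0 0 0
0 1 0 0 1

After press 2 at (2,2):
1 1 1 0 1
1 0 0 1 1
0 0 1 0 1
1 1 1 0 0
0 1 0 0 1

After press 3 at (3,0):
1 1 1 0 1
1 0 0 1 1
1 0 1 0 1
0 0 1 0 0
1 1 0 0 1

After press 4 at (0,0):
0 0 1 0 1
0 0 0 1 1
1 0 1 0 1
0 0 1 0 0
1 1 0 0 1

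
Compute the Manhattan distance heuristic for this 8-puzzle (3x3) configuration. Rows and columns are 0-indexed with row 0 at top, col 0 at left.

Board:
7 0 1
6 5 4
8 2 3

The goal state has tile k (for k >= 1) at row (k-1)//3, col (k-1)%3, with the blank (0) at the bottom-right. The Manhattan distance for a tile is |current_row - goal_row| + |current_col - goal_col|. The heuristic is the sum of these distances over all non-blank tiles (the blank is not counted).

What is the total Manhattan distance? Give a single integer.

Answer: 13

Derivation:
Tile 7: at (0,0), goal (2,0), distance |0-2|+|0-0| = 2
Tile 1: at (0,2), goal (0,0), distance |0-0|+|2-0| = 2
Tile 6: at (1,0), goal (1,2), distance |1-1|+|0-2| = 2
Tile 5: at (1,1), goal (1,1), distance |1-1|+|1-1| = 0
Tile 4: at (1,2), goal (1,0), distance |1-1|+|2-0| = 2
Tile 8: at (2,0), goal (2,1), distance |2-2|+|0-1| = 1
Tile 2: at (2,1), goal (0,1), distance |2-0|+|1-1| = 2
Tile 3: at (2,2), goal (0,2), distance |2-0|+|2-2| = 2
Sum: 2 + 2 + 2 + 0 + 2 + 1 + 2 + 2 = 13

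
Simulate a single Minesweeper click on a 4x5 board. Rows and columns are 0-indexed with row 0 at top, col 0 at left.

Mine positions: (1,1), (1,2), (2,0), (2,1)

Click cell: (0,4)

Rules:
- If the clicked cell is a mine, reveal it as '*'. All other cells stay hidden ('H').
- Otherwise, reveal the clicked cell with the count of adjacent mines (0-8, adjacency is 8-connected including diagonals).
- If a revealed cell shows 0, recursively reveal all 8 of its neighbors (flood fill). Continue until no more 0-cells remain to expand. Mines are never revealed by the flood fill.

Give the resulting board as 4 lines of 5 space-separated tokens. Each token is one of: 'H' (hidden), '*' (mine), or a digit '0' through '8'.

H H H 1 0
H H H 1 0
H H 3 1 0
H H 1 0 0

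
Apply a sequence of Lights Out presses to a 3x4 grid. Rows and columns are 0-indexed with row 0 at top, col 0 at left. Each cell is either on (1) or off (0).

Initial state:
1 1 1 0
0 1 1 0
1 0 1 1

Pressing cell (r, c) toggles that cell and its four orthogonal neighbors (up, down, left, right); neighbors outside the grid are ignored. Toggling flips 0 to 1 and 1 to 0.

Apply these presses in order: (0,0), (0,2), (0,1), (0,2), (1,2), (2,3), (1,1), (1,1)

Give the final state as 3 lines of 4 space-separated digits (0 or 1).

Answer: 1 1 1 0
1 1 0 0
1 0 1 0

Derivation:
After press 1 at (0,0):
0 0 1 0
1 1 1 0
1 0 1 1

After press 2 at (0,2):
0 1 0 1
1 1 0 0
1 0 1 1

After press 3 at (0,1):
1 0 1 1
1 0 0 0
1 0 1 1

After press 4 at (0,2):
1 1 0 0
1 0 1 0
1 0 1 1

After press 5 at (1,2):
1 1 1 0
1 1 0 1
1 0 0 1

After press 6 at (2,3):
1 1 1 0
1 1 0 0
1 0 1 0

After press 7 at (1,1):
1 0 1 0
0 0 1 0
1 1 1 0

After press 8 at (1,1):
1 1 1 0
1 1 0 0
1 0 1 0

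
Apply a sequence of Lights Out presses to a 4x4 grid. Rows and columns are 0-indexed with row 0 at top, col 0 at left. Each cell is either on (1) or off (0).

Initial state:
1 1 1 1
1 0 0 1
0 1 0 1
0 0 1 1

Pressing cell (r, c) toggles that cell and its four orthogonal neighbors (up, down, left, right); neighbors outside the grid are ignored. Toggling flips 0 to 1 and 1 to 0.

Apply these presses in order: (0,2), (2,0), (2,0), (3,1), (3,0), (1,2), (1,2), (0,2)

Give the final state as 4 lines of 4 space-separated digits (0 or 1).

Answer: 1 1 1 1
1 0 0 1
1 0 0 1
0 0 0 1

Derivation:
After press 1 at (0,2):
1 0 0 0
1 0 1 1
0 1 0 1
0 0 1 1

After press 2 at (2,0):
1 0 0 0
0 0 1 1
1 0 0 1
1 0 1 1

After press 3 at (2,0):
1 0 0 0
1 0 1 1
0 1 0 1
0 0 1 1

After press 4 at (3,1):
1 0 0 0
1 0 1 1
0 0 0 1
1 1 0 1

After press 5 at (3,0):
1 0 0 0
1 0 1 1
1 0 0 1
0 0 0 1

After press 6 at (1,2):
1 0 1 0
1 1 0 0
1 0 1 1
0 0 0 1

After press 7 at (1,2):
1 0 0 0
1 0 1 1
1 0 0 1
0 0 0 1

After press 8 at (0,2):
1 1 1 1
1 0 0 1
1 0 0 1
0 0 0 1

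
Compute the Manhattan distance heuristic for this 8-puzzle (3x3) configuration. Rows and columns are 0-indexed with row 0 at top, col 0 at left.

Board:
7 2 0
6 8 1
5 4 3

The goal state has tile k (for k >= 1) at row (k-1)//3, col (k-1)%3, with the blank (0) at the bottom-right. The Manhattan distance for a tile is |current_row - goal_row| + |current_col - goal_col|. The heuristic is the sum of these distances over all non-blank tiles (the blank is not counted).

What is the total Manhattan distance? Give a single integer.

Tile 7: (0,0)->(2,0) = 2
Tile 2: (0,1)->(0,1) = 0
Tile 6: (1,0)->(1,2) = 2
Tile 8: (1,1)->(2,1) = 1
Tile 1: (1,2)->(0,0) = 3
Tile 5: (2,0)->(1,1) = 2
Tile 4: (2,1)->(1,0) = 2
Tile 3: (2,2)->(0,2) = 2
Sum: 2 + 0 + 2 + 1 + 3 + 2 + 2 + 2 = 14

Answer: 14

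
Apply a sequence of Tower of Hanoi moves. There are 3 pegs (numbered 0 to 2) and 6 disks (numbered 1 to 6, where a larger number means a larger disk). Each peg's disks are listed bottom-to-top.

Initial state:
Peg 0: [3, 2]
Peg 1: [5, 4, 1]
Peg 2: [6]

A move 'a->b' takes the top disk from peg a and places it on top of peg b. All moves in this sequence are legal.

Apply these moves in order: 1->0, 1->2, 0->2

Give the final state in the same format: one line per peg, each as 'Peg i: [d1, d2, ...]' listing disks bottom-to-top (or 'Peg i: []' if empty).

After move 1 (1->0):
Peg 0: [3, 2, 1]
Peg 1: [5, 4]
Peg 2: [6]

After move 2 (1->2):
Peg 0: [3, 2, 1]
Peg 1: [5]
Peg 2: [6, 4]

After move 3 (0->2):
Peg 0: [3, 2]
Peg 1: [5]
Peg 2: [6, 4, 1]

Answer: Peg 0: [3, 2]
Peg 1: [5]
Peg 2: [6, 4, 1]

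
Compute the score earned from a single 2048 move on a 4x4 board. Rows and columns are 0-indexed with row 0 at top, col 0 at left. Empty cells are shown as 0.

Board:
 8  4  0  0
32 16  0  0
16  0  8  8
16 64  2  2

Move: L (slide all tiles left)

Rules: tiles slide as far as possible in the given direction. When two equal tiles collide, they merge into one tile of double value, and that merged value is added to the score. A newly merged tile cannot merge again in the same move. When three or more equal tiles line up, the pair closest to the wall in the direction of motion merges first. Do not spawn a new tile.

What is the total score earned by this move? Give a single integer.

Slide left:
row 0: [8, 4, 0, 0] -> [8, 4, 0, 0]  score +0 (running 0)
row 1: [32, 16, 0, 0] -> [32, 16, 0, 0]  score +0 (running 0)
row 2: [16, 0, 8, 8] -> [16, 16, 0, 0]  score +16 (running 16)
row 3: [16, 64, 2, 2] -> [16, 64, 4, 0]  score +4 (running 20)
Board after move:
 8  4  0  0
32 16  0  0
16 16  0  0
16 64  4  0

Answer: 20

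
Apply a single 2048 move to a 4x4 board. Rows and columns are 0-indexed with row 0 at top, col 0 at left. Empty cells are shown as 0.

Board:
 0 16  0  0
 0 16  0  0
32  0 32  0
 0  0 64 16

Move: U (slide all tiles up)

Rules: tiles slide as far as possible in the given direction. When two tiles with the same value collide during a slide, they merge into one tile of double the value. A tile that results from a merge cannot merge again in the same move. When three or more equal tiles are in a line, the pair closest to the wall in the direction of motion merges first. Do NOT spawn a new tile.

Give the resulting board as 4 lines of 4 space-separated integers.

Slide up:
col 0: [0, 0, 32, 0] -> [32, 0, 0, 0]
col 1: [16, 16, 0, 0] -> [32, 0, 0, 0]
col 2: [0, 0, 32, 64] -> [32, 64, 0, 0]
col 3: [0, 0, 0, 16] -> [16, 0, 0, 0]

Answer: 32 32 32 16
 0  0 64  0
 0  0  0  0
 0  0  0  0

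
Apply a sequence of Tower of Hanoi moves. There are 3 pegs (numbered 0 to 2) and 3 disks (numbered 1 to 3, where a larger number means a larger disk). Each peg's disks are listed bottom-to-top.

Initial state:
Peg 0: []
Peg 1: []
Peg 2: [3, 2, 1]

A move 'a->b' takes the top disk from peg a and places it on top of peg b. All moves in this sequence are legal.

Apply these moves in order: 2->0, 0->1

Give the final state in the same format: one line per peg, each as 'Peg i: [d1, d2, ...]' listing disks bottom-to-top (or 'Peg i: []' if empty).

Answer: Peg 0: []
Peg 1: [1]
Peg 2: [3, 2]

Derivation:
After move 1 (2->0):
Peg 0: [1]
Peg 1: []
Peg 2: [3, 2]

After move 2 (0->1):
Peg 0: []
Peg 1: [1]
Peg 2: [3, 2]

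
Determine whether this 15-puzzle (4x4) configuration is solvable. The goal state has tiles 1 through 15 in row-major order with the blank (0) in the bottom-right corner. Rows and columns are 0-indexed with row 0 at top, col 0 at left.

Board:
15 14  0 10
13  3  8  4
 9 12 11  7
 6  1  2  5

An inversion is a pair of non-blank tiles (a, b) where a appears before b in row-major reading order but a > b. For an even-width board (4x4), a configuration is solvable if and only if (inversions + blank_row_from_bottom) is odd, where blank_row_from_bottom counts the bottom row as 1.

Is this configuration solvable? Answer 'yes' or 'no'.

Answer: no

Derivation:
Inversions: 80
Blank is in row 0 (0-indexed from top), which is row 4 counting from the bottom (bottom = 1).
80 + 4 = 84, which is even, so the puzzle is not solvable.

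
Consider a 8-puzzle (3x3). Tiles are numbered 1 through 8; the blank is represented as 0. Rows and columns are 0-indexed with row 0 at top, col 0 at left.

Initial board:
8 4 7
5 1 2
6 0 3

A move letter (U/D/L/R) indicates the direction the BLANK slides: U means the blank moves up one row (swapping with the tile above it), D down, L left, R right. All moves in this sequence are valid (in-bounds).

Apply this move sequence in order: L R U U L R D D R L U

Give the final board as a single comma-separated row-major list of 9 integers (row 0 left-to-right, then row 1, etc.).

After move 1 (L):
8 4 7
5 1 2
0 6 3

After move 2 (R):
8 4 7
5 1 2
6 0 3

After move 3 (U):
8 4 7
5 0 2
6 1 3

After move 4 (U):
8 0 7
5 4 2
6 1 3

After move 5 (L):
0 8 7
5 4 2
6 1 3

After move 6 (R):
8 0 7
5 4 2
6 1 3

After move 7 (D):
8 4 7
5 0 2
6 1 3

After move 8 (D):
8 4 7
5 1 2
6 0 3

After move 9 (R):
8 4 7
5 1 2
6 3 0

After move 10 (L):
8 4 7
5 1 2
6 0 3

After move 11 (U):
8 4 7
5 0 2
6 1 3

Answer: 8, 4, 7, 5, 0, 2, 6, 1, 3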